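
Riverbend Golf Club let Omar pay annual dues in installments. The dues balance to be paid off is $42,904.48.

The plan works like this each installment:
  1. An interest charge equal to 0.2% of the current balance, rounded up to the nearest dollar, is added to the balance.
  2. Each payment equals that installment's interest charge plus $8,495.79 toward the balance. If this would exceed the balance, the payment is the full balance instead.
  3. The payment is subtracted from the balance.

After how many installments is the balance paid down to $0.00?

6

Installment 1: opening $42,904.48; interest $86.00 → $42,990.48; payment $8,581.79; balance $34,408.69
Installment 2: opening $34,408.69; interest $69.00 → $34,477.69; payment $8,564.79; balance $25,912.90
Installment 3: opening $25,912.90; interest $52.00 → $25,964.90; payment $8,547.79; balance $17,417.11
Installment 4: opening $17,417.11; interest $35.00 → $17,452.11; payment $8,530.79; balance $8,921.32
Installment 5: opening $8,921.32; interest $18.00 → $8,939.32; payment $8,513.79; balance $425.53
Installment 6: opening $425.53; interest $1.00 → $426.53; payment $426.53; balance $0.00
Balance reaches $0.00 in installment 6.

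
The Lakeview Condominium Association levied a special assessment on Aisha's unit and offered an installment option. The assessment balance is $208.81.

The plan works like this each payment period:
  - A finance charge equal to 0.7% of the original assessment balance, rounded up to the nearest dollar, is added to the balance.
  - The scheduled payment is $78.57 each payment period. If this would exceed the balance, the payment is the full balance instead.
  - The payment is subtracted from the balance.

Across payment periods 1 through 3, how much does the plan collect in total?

Payment period 1: $208.81 +$2.00 interest = $210.81; pay $78.57 → $132.24
Payment period 2: $132.24 +$2.00 interest = $134.24; pay $78.57 → $55.67
Payment period 3: $55.67 +$2.00 interest = $57.67; pay $57.67 → $0.00
Total paid: $214.81

$214.81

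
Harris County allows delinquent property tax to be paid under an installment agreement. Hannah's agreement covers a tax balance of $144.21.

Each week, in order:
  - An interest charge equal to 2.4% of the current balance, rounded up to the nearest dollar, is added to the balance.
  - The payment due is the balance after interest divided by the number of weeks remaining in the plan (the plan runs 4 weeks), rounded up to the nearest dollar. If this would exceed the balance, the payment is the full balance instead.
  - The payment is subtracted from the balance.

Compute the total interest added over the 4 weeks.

$10.00

# | Opening | Interest | Payment | End bal
1 | $144.21 | $4.00 | $38.00 | $110.21
2 | $110.21 | $3.00 | $38.00 | $75.21
3 | $75.21 | $2.00 | $39.00 | $38.21
4 | $38.21 | $1.00 | $39.21 | $0.00
Total interest: $4.00 + $3.00 + $2.00 + $1.00 = $10.00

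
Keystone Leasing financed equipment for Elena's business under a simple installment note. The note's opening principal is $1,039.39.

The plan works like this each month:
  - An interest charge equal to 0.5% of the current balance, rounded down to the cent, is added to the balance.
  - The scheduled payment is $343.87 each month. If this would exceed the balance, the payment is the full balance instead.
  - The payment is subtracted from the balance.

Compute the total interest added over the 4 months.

$10.58

Month 1: $1,039.39 +$5.19 interest = $1,044.58; pay $343.87 → $700.71
Month 2: $700.71 +$3.50 interest = $704.21; pay $343.87 → $360.34
Month 3: $360.34 +$1.80 interest = $362.14; pay $343.87 → $18.27
Month 4: $18.27 +$0.09 interest = $18.36; pay $18.36 → $0.00
Total interest: $5.19 + $3.50 + $1.80 + $0.09 = $10.58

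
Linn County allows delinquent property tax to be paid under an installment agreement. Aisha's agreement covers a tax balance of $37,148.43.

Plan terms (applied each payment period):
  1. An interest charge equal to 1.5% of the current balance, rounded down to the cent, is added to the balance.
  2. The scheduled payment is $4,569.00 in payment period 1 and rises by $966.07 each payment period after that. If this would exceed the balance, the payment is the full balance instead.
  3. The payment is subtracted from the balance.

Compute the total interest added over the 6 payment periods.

$2,129.31

Payment period 1: $37,148.43 +$557.22 interest = $37,705.65; pay $4,569.00 → $33,136.65
Payment period 2: $33,136.65 +$497.04 interest = $33,633.69; pay $5,535.07 → $28,098.62
Payment period 3: $28,098.62 +$421.47 interest = $28,520.09; pay $6,501.14 → $22,018.95
Payment period 4: $22,018.95 +$330.28 interest = $22,349.23; pay $7,467.21 → $14,882.02
Payment period 5: $14,882.02 +$223.23 interest = $15,105.25; pay $8,433.28 → $6,671.97
Payment period 6: $6,671.97 +$100.07 interest = $6,772.04; pay $6,772.04 → $0.00
Total interest: $557.22 + $497.04 + $421.47 + $330.28 + $223.23 + $100.07 = $2,129.31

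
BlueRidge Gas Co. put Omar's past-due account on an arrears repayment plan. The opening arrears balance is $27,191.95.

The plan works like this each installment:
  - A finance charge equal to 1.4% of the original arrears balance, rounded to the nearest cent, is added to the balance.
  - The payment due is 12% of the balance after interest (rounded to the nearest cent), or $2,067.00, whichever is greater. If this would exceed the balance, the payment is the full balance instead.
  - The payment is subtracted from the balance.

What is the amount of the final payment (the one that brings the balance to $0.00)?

Installment 1: opening $27,191.95; interest $380.69 → $27,572.64; payment $3,308.72; balance $24,263.92
Installment 2: opening $24,263.92; interest $380.69 → $24,644.61; payment $2,957.35; balance $21,687.26
Installment 3: opening $21,687.26; interest $380.69 → $22,067.95; payment $2,648.15; balance $19,419.80
Installment 4: opening $19,419.80; interest $380.69 → $19,800.49; payment $2,376.06; balance $17,424.43
Installment 5: opening $17,424.43; interest $380.69 → $17,805.12; payment $2,136.61; balance $15,668.51
Installment 6: opening $15,668.51; interest $380.69 → $16,049.20; payment $2,067.00; balance $13,982.20
Installment 7: opening $13,982.20; interest $380.69 → $14,362.89; payment $2,067.00; balance $12,295.89
Installment 8: opening $12,295.89; interest $380.69 → $12,676.58; payment $2,067.00; balance $10,609.58
Installment 9: opening $10,609.58; interest $380.69 → $10,990.27; payment $2,067.00; balance $8,923.27
Installment 10: opening $8,923.27; interest $380.69 → $9,303.96; payment $2,067.00; balance $7,236.96
Installment 11: opening $7,236.96; interest $380.69 → $7,617.65; payment $2,067.00; balance $5,550.65
Installment 12: opening $5,550.65; interest $380.69 → $5,931.34; payment $2,067.00; balance $3,864.34
Installment 13: opening $3,864.34; interest $380.69 → $4,245.03; payment $2,067.00; balance $2,178.03
Installment 14: opening $2,178.03; interest $380.69 → $2,558.72; payment $2,067.00; balance $491.72
Installment 15: opening $491.72; interest $380.69 → $872.41; payment $872.41; balance $0.00

$872.41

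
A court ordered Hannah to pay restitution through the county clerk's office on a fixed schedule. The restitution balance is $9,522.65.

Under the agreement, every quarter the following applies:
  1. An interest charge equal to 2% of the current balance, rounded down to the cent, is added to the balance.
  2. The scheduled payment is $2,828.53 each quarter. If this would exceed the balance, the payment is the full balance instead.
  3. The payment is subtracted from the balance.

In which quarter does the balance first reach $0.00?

4

Quarter 1: $9,522.65 +$190.45 interest = $9,713.10; pay $2,828.53 → $6,884.57
Quarter 2: $6,884.57 +$137.69 interest = $7,022.26; pay $2,828.53 → $4,193.73
Quarter 3: $4,193.73 +$83.87 interest = $4,277.60; pay $2,828.53 → $1,449.07
Quarter 4: $1,449.07 +$28.98 interest = $1,478.05; pay $1,478.05 → $0.00
Balance reaches $0.00 in quarter 4.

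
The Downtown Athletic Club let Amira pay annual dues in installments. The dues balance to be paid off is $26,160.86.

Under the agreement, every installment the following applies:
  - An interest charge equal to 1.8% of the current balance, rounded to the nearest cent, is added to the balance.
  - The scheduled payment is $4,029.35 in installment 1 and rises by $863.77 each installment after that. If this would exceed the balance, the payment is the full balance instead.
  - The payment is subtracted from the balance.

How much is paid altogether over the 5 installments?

# | Opening | Interest | Payment | End bal
1 | $26,160.86 | $470.90 | $4,029.35 | $22,602.41
2 | $22,602.41 | $406.84 | $4,893.12 | $18,116.13
3 | $18,116.13 | $326.09 | $5,756.89 | $12,685.33
4 | $12,685.33 | $228.34 | $6,620.66 | $6,293.01
5 | $6,293.01 | $113.27 | $6,406.28 | $0.00
Total paid: $27,706.30

$27,706.30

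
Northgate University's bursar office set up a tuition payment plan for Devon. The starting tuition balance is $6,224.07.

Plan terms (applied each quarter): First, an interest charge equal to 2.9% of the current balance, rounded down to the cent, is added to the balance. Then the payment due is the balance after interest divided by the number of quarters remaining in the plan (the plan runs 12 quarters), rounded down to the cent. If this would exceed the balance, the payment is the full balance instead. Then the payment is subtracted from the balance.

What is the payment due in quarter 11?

# | Opening | Interest | Payment | End bal
1 | $6,224.07 | $180.49 | $533.71 | $5,870.85
2 | $5,870.85 | $170.25 | $549.19 | $5,491.91
3 | $5,491.91 | $159.26 | $565.11 | $5,086.06
4 | $5,086.06 | $147.49 | $581.50 | $4,652.05
5 | $4,652.05 | $134.90 | $598.36 | $4,188.59
6 | $4,188.59 | $121.46 | $615.72 | $3,694.33
7 | $3,694.33 | $107.13 | $633.57 | $3,167.89
8 | $3,167.89 | $91.86 | $651.95 | $2,607.80
9 | $2,607.80 | $75.62 | $670.85 | $2,012.57
10 | $2,012.57 | $58.36 | $690.31 | $1,380.62
11 | $1,380.62 | $40.03 | $710.32 | $710.33

$710.32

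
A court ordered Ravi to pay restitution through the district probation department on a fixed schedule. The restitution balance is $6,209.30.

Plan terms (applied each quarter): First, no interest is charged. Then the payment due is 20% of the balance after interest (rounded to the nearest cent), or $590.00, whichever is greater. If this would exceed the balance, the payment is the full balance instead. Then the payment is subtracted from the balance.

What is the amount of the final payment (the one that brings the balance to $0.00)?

# | Opening | Payment | End bal
1 | $6,209.30 | $1,241.86 | $4,967.44
2 | $4,967.44 | $993.49 | $3,973.95
3 | $3,973.95 | $794.79 | $3,179.16
4 | $3,179.16 | $635.83 | $2,543.33
5 | $2,543.33 | $590.00 | $1,953.33
6 | $1,953.33 | $590.00 | $1,363.33
7 | $1,363.33 | $590.00 | $773.33
8 | $773.33 | $590.00 | $183.33
9 | $183.33 | $183.33 | $0.00

$183.33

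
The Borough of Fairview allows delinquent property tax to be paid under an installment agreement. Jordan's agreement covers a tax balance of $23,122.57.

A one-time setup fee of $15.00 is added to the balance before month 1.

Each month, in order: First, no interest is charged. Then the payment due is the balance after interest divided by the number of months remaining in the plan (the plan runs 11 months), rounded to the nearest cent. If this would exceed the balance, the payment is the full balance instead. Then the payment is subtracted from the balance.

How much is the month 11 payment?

$2,103.41

# | Opening | Payment | End bal
1 | $23,137.57 | $2,103.42 | $21,034.15
2 | $21,034.15 | $2,103.42 | $18,930.73
3 | $18,930.73 | $2,103.41 | $16,827.32
4 | $16,827.32 | $2,103.42 | $14,723.90
5 | $14,723.90 | $2,103.41 | $12,620.49
6 | $12,620.49 | $2,103.42 | $10,517.07
7 | $10,517.07 | $2,103.41 | $8,413.66
8 | $8,413.66 | $2,103.42 | $6,310.24
9 | $6,310.24 | $2,103.41 | $4,206.83
10 | $4,206.83 | $2,103.42 | $2,103.41
11 | $2,103.41 | $2,103.41 | $0.00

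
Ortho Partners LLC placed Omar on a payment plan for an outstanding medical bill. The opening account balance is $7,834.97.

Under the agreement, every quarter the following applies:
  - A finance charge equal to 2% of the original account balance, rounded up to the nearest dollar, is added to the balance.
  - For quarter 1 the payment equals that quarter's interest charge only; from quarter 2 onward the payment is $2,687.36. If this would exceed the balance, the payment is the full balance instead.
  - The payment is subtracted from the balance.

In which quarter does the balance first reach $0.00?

5

Quarter 1: opening $7,834.97; interest $157.00 → $7,991.97; payment $157.00; balance $7,834.97
Quarter 2: opening $7,834.97; interest $157.00 → $7,991.97; payment $2,687.36; balance $5,304.61
Quarter 3: opening $5,304.61; interest $157.00 → $5,461.61; payment $2,687.36; balance $2,774.25
Quarter 4: opening $2,774.25; interest $157.00 → $2,931.25; payment $2,687.36; balance $243.89
Quarter 5: opening $243.89; interest $157.00 → $400.89; payment $400.89; balance $0.00
Balance reaches $0.00 in quarter 5.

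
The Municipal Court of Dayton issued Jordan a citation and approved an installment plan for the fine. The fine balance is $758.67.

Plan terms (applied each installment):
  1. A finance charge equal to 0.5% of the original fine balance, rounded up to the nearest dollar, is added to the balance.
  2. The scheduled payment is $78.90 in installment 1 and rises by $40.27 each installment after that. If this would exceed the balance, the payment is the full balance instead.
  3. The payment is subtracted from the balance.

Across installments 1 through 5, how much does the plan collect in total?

# | Opening | Interest | Payment | End bal
1 | $758.67 | $4.00 | $78.90 | $683.77
2 | $683.77 | $4.00 | $119.17 | $568.60
3 | $568.60 | $4.00 | $159.44 | $413.16
4 | $413.16 | $4.00 | $199.71 | $217.45
5 | $217.45 | $4.00 | $221.45 | $0.00
Total paid: $778.67

$778.67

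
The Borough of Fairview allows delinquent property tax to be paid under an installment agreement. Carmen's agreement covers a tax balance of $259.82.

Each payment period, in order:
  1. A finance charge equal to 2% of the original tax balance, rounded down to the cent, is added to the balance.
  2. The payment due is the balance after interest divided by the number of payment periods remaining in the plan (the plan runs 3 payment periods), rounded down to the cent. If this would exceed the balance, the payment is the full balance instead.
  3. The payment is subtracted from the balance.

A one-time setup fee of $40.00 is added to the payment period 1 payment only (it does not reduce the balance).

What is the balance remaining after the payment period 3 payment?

# | Opening | Interest | Payment | Fee | End bal
1 | $259.82 | $5.19 | $88.33 | $40.00 | $176.68
2 | $176.68 | $5.19 | $90.93 | — | $90.94
3 | $90.94 | $5.19 | $96.13 | — | $0.00

$0.00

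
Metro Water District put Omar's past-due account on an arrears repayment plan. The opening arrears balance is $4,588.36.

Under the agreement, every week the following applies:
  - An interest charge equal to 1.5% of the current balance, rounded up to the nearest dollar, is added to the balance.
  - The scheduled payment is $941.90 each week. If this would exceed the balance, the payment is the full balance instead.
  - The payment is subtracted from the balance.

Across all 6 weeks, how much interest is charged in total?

Week 1: $4,588.36 +$69.00 interest = $4,657.36; pay $941.90 → $3,715.46
Week 2: $3,715.46 +$56.00 interest = $3,771.46; pay $941.90 → $2,829.56
Week 3: $2,829.56 +$43.00 interest = $2,872.56; pay $941.90 → $1,930.66
Week 4: $1,930.66 +$29.00 interest = $1,959.66; pay $941.90 → $1,017.76
Week 5: $1,017.76 +$16.00 interest = $1,033.76; pay $941.90 → $91.86
Week 6: $91.86 +$2.00 interest = $93.86; pay $93.86 → $0.00
Total interest: $69.00 + $56.00 + $43.00 + $29.00 + $16.00 + $2.00 = $215.00

$215.00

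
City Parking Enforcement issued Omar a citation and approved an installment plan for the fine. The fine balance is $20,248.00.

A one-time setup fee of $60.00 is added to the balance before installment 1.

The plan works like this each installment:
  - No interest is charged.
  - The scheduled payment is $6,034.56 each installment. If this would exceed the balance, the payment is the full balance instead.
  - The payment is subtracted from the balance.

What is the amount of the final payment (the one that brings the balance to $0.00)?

# | Opening | Payment | End bal
1 | $20,308.00 | $6,034.56 | $14,273.44
2 | $14,273.44 | $6,034.56 | $8,238.88
3 | $8,238.88 | $6,034.56 | $2,204.32
4 | $2,204.32 | $2,204.32 | $0.00

$2,204.32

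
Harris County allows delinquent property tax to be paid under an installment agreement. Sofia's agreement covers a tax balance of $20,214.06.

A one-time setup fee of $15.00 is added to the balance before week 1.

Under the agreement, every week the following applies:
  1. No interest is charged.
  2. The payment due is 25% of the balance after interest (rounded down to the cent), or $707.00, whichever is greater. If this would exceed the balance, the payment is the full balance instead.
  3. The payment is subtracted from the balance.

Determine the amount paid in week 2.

$3,792.95

# | Opening | Payment | End bal
1 | $20,229.06 | $5,057.26 | $15,171.80
2 | $15,171.80 | $3,792.95 | $11,378.85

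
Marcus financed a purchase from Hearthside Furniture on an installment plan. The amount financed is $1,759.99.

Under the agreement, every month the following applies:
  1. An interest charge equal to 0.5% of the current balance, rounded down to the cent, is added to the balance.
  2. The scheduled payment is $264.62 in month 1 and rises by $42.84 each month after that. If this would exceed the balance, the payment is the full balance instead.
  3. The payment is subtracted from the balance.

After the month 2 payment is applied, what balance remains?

$1,204.22

# | Opening | Interest | Payment | End bal
1 | $1,759.99 | $8.79 | $264.62 | $1,504.16
2 | $1,504.16 | $7.52 | $307.46 | $1,204.22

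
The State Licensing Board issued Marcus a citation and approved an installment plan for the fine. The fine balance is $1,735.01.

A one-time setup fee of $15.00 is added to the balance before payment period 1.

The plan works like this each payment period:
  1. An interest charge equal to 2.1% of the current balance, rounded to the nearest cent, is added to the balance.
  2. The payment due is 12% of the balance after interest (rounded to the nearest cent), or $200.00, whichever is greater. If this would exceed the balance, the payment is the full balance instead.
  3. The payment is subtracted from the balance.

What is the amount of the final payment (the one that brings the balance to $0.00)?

$136.89

Payment period 1: $1,750.01 +$36.75 interest = $1,786.76; pay $214.41 → $1,572.35
Payment period 2: $1,572.35 +$33.02 interest = $1,605.37; pay $200.00 → $1,405.37
Payment period 3: $1,405.37 +$29.51 interest = $1,434.88; pay $200.00 → $1,234.88
Payment period 4: $1,234.88 +$25.93 interest = $1,260.81; pay $200.00 → $1,060.81
Payment period 5: $1,060.81 +$22.28 interest = $1,083.09; pay $200.00 → $883.09
Payment period 6: $883.09 +$18.54 interest = $901.63; pay $200.00 → $701.63
Payment period 7: $701.63 +$14.73 interest = $716.36; pay $200.00 → $516.36
Payment period 8: $516.36 +$10.84 interest = $527.20; pay $200.00 → $327.20
Payment period 9: $327.20 +$6.87 interest = $334.07; pay $200.00 → $134.07
Payment period 10: $134.07 +$2.82 interest = $136.89; pay $136.89 → $0.00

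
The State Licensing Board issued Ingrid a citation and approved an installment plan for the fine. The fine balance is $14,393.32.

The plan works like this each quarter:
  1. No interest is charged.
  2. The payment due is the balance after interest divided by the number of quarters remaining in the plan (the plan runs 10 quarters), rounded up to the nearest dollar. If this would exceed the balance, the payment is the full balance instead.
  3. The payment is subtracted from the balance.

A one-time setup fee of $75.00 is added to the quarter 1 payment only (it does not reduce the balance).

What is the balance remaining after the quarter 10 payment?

$0.00

Quarter 1: $14,393.32 − $1,440.00 (+ $75.00 fee) → $12,953.32
Quarter 2: $12,953.32 − $1,440.00 → $11,513.32
Quarter 3: $11,513.32 − $1,440.00 → $10,073.32
Quarter 4: $10,073.32 − $1,440.00 → $8,633.32
Quarter 5: $8,633.32 − $1,439.00 → $7,194.32
Quarter 6: $7,194.32 − $1,439.00 → $5,755.32
Quarter 7: $5,755.32 − $1,439.00 → $4,316.32
Quarter 8: $4,316.32 − $1,439.00 → $2,877.32
Quarter 9: $2,877.32 − $1,439.00 → $1,438.32
Quarter 10: $1,438.32 − $1,438.32 → $0.00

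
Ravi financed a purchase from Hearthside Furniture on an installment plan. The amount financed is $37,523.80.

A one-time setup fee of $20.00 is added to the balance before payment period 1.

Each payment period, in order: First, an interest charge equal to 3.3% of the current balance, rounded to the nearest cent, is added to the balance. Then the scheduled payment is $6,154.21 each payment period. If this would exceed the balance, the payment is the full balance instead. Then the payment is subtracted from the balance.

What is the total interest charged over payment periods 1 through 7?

$5,072.69

# | Opening | Interest | Payment | End bal
1 | $37,543.80 | $1,238.95 | $6,154.21 | $32,628.54
2 | $32,628.54 | $1,076.74 | $6,154.21 | $27,551.07
3 | $27,551.07 | $909.19 | $6,154.21 | $22,306.05
4 | $22,306.05 | $736.10 | $6,154.21 | $16,887.94
5 | $16,887.94 | $557.30 | $6,154.21 | $11,291.03
6 | $11,291.03 | $372.60 | $6,154.21 | $5,509.42
7 | $5,509.42 | $181.81 | $5,691.23 | $0.00
Total interest: $1,238.95 + $1,076.74 + $909.19 + $736.10 + $557.30 + $372.60 + $181.81 = $5,072.69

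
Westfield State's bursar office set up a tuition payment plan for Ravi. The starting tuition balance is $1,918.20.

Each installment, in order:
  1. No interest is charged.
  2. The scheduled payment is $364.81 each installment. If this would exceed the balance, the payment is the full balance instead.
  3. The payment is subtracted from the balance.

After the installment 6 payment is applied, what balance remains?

# | Opening | Payment | End bal
1 | $1,918.20 | $364.81 | $1,553.39
2 | $1,553.39 | $364.81 | $1,188.58
3 | $1,188.58 | $364.81 | $823.77
4 | $823.77 | $364.81 | $458.96
5 | $458.96 | $364.81 | $94.15
6 | $94.15 | $94.15 | $0.00

$0.00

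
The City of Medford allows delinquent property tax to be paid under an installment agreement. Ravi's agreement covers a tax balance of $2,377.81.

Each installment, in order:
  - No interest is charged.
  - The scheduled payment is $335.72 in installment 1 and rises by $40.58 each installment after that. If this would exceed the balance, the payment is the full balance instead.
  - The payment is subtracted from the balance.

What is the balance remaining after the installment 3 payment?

# | Opening | Payment | End bal
1 | $2,377.81 | $335.72 | $2,042.09
2 | $2,042.09 | $376.30 | $1,665.79
3 | $1,665.79 | $416.88 | $1,248.91

$1,248.91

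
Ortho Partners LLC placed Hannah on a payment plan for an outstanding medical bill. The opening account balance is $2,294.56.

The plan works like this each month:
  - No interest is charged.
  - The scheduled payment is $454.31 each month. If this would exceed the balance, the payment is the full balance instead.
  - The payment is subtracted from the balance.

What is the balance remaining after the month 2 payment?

$1,385.94

Month 1: opening $2,294.56; payment $454.31; balance $1,840.25
Month 2: opening $1,840.25; payment $454.31; balance $1,385.94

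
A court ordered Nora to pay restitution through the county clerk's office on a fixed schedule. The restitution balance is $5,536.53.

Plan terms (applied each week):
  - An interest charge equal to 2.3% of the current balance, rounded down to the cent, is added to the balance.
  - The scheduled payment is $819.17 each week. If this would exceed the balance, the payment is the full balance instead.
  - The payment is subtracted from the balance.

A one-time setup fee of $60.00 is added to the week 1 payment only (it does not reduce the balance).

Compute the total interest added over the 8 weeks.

$552.04

# | Opening | Interest | Payment | Fee | End bal
1 | $5,536.53 | $127.34 | $819.17 | $60.00 | $4,844.70
2 | $4,844.70 | $111.42 | $819.17 | — | $4,136.95
3 | $4,136.95 | $95.14 | $819.17 | — | $3,412.92
4 | $3,412.92 | $78.49 | $819.17 | — | $2,672.24
5 | $2,672.24 | $61.46 | $819.17 | — | $1,914.53
6 | $1,914.53 | $44.03 | $819.17 | — | $1,139.39
7 | $1,139.39 | $26.20 | $819.17 | — | $346.42
8 | $346.42 | $7.96 | $354.38 | — | $0.00
Total interest: $127.34 + $111.42 + $95.14 + $78.49 + $61.46 + $44.03 + $26.20 + $7.96 = $552.04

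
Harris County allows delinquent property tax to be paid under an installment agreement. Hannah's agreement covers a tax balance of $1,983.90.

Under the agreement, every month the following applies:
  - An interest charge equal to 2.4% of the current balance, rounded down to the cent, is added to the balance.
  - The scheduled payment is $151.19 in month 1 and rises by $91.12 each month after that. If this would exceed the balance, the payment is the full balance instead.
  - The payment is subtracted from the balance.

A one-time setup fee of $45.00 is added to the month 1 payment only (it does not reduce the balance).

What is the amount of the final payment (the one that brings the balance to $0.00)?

Month 1: $1,983.90 +$47.61 interest = $2,031.51; pay $151.19 (+ $45.00 fee) → $1,880.32
Month 2: $1,880.32 +$45.12 interest = $1,925.44; pay $242.31 → $1,683.13
Month 3: $1,683.13 +$40.39 interest = $1,723.52; pay $333.43 → $1,390.09
Month 4: $1,390.09 +$33.36 interest = $1,423.45; pay $424.55 → $998.90
Month 5: $998.90 +$23.97 interest = $1,022.87; pay $515.67 → $507.20
Month 6: $507.20 +$12.17 interest = $519.37; pay $519.37 → $0.00

$519.37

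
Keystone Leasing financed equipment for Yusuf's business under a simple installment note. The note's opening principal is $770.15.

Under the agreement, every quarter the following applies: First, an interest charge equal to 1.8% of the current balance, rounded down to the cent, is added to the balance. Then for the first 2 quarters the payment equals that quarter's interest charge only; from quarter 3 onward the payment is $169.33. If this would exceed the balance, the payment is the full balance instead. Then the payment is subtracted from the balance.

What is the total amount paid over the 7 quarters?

# | Opening | Interest | Payment | End bal
1 | $770.15 | $13.86 | $13.86 | $770.15
2 | $770.15 | $13.86 | $13.86 | $770.15
3 | $770.15 | $13.86 | $169.33 | $614.68
4 | $614.68 | $11.06 | $169.33 | $456.41
5 | $456.41 | $8.21 | $169.33 | $295.29
6 | $295.29 | $5.31 | $169.33 | $131.27
7 | $131.27 | $2.36 | $133.63 | $0.00
Total paid: $838.67

$838.67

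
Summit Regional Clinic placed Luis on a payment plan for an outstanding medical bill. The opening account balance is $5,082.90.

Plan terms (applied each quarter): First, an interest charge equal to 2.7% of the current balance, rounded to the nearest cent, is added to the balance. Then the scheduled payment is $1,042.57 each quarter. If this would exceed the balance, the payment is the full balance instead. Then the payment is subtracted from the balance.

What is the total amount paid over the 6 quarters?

Quarter 1: $5,082.90 +$137.24 interest = $5,220.14; pay $1,042.57 → $4,177.57
Quarter 2: $4,177.57 +$112.79 interest = $4,290.36; pay $1,042.57 → $3,247.79
Quarter 3: $3,247.79 +$87.69 interest = $3,335.48; pay $1,042.57 → $2,292.91
Quarter 4: $2,292.91 +$61.91 interest = $2,354.82; pay $1,042.57 → $1,312.25
Quarter 5: $1,312.25 +$35.43 interest = $1,347.68; pay $1,042.57 → $305.11
Quarter 6: $305.11 +$8.24 interest = $313.35; pay $313.35 → $0.00
Total paid: $5,526.20

$5,526.20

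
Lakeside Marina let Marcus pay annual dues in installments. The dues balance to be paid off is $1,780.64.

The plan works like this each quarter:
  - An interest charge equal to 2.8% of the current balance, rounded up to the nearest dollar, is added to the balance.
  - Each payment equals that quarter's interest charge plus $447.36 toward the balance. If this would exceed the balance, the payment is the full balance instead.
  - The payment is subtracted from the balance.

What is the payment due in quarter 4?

Quarter 1: opening $1,780.64; interest $50.00 → $1,830.64; payment $497.36; balance $1,333.28
Quarter 2: opening $1,333.28; interest $38.00 → $1,371.28; payment $485.36; balance $885.92
Quarter 3: opening $885.92; interest $25.00 → $910.92; payment $472.36; balance $438.56
Quarter 4: opening $438.56; interest $13.00 → $451.56; payment $451.56; balance $0.00

$451.56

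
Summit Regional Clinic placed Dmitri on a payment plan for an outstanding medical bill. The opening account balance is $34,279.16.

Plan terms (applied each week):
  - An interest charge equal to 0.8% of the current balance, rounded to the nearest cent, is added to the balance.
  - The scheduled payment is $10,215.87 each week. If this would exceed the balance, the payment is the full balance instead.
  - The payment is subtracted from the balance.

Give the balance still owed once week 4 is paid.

Week 1: $34,279.16 +$274.23 interest = $34,553.39; pay $10,215.87 → $24,337.52
Week 2: $24,337.52 +$194.70 interest = $24,532.22; pay $10,215.87 → $14,316.35
Week 3: $14,316.35 +$114.53 interest = $14,430.88; pay $10,215.87 → $4,215.01
Week 4: $4,215.01 +$33.72 interest = $4,248.73; pay $4,248.73 → $0.00

$0.00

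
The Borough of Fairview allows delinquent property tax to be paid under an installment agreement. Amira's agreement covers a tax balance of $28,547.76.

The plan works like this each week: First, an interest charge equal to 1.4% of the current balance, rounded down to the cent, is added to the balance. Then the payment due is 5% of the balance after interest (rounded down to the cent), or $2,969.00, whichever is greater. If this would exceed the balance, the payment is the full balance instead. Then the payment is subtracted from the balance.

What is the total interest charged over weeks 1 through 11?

# | Opening | Interest | Payment | End bal
1 | $28,547.76 | $399.66 | $2,969.00 | $25,978.42
2 | $25,978.42 | $363.69 | $2,969.00 | $23,373.11
3 | $23,373.11 | $327.22 | $2,969.00 | $20,731.33
4 | $20,731.33 | $290.23 | $2,969.00 | $18,052.56
5 | $18,052.56 | $252.73 | $2,969.00 | $15,336.29
6 | $15,336.29 | $214.70 | $2,969.00 | $12,581.99
7 | $12,581.99 | $176.14 | $2,969.00 | $9,789.13
8 | $9,789.13 | $137.04 | $2,969.00 | $6,957.17
9 | $6,957.17 | $97.40 | $2,969.00 | $4,085.57
10 | $4,085.57 | $57.19 | $2,969.00 | $1,173.76
11 | $1,173.76 | $16.43 | $1,190.19 | $0.00
Total interest: $399.66 + $363.69 + $327.22 + $290.23 + $252.73 + $214.70 + $176.14 + $137.04 + $97.40 + $57.19 + $16.43 = $2,332.43

$2,332.43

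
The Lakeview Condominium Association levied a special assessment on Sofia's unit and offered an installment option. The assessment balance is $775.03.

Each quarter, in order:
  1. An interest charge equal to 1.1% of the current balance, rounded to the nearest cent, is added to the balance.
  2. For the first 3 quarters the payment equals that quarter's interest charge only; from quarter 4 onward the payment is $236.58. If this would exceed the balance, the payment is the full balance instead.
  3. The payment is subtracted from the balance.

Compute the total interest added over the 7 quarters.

$44.54

# | Opening | Interest | Payment | End bal
1 | $775.03 | $8.53 | $8.53 | $775.03
2 | $775.03 | $8.53 | $8.53 | $775.03
3 | $775.03 | $8.53 | $8.53 | $775.03
4 | $775.03 | $8.53 | $236.58 | $546.98
5 | $546.98 | $6.02 | $236.58 | $316.42
6 | $316.42 | $3.48 | $236.58 | $83.32
7 | $83.32 | $0.92 | $84.24 | $0.00
Total interest: $8.53 + $8.53 + $8.53 + $8.53 + $6.02 + $3.48 + $0.92 = $44.54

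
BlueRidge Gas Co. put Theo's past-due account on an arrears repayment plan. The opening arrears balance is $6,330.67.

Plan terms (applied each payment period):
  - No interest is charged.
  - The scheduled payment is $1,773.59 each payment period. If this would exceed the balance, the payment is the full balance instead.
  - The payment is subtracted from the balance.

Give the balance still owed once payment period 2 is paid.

$2,783.49

Payment period 1: $6,330.67 − $1,773.59 → $4,557.08
Payment period 2: $4,557.08 − $1,773.59 → $2,783.49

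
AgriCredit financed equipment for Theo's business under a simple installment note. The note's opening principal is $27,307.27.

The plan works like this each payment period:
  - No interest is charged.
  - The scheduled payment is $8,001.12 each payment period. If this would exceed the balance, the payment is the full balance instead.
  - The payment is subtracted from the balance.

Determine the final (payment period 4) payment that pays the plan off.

$3,303.91

# | Opening | Payment | End bal
1 | $27,307.27 | $8,001.12 | $19,306.15
2 | $19,306.15 | $8,001.12 | $11,305.03
3 | $11,305.03 | $8,001.12 | $3,303.91
4 | $3,303.91 | $3,303.91 | $0.00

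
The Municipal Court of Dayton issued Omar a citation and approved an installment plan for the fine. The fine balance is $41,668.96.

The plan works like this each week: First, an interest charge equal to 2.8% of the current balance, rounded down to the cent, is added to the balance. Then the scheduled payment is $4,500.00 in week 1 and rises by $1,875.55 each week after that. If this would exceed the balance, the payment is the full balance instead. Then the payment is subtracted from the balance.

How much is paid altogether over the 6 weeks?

$46,143.35

# | Opening | Interest | Payment | End bal
1 | $41,668.96 | $1,166.73 | $4,500.00 | $38,335.69
2 | $38,335.69 | $1,073.39 | $6,375.55 | $33,033.53
3 | $33,033.53 | $924.93 | $8,251.10 | $25,707.36
4 | $25,707.36 | $719.80 | $10,126.65 | $16,300.51
5 | $16,300.51 | $456.41 | $12,002.20 | $4,754.72
6 | $4,754.72 | $133.13 | $4,887.85 | $0.00
Total paid: $46,143.35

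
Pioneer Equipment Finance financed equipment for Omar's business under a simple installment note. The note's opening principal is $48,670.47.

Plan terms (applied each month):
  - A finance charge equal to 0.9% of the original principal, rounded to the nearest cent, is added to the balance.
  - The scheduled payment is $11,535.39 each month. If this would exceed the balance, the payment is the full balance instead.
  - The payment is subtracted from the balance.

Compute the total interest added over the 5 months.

# | Opening | Interest | Payment | End bal
1 | $48,670.47 | $438.03 | $11,535.39 | $37,573.11
2 | $37,573.11 | $438.03 | $11,535.39 | $26,475.75
3 | $26,475.75 | $438.03 | $11,535.39 | $15,378.39
4 | $15,378.39 | $438.03 | $11,535.39 | $4,281.03
5 | $4,281.03 | $438.03 | $4,719.06 | $0.00
Total interest: $438.03 + $438.03 + $438.03 + $438.03 + $438.03 = $2,190.15

$2,190.15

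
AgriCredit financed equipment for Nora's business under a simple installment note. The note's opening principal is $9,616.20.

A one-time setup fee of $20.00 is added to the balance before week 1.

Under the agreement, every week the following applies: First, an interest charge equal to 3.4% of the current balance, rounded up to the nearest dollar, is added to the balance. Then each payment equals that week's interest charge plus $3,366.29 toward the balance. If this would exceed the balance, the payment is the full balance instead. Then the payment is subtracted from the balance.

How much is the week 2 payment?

Week 1: opening $9,636.20; interest $328.00 → $9,964.20; payment $3,694.29; balance $6,269.91
Week 2: opening $6,269.91; interest $214.00 → $6,483.91; payment $3,580.29; balance $2,903.62

$3,580.29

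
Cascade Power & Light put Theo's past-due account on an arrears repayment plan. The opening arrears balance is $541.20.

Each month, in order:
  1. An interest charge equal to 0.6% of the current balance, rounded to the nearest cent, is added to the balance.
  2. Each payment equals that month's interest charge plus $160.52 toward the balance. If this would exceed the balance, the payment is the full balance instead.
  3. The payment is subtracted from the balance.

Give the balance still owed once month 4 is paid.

# | Opening | Interest | Payment | End bal
1 | $541.20 | $3.25 | $163.77 | $380.68
2 | $380.68 | $2.28 | $162.80 | $220.16
3 | $220.16 | $1.32 | $161.84 | $59.64
4 | $59.64 | $0.36 | $60.00 | $0.00

$0.00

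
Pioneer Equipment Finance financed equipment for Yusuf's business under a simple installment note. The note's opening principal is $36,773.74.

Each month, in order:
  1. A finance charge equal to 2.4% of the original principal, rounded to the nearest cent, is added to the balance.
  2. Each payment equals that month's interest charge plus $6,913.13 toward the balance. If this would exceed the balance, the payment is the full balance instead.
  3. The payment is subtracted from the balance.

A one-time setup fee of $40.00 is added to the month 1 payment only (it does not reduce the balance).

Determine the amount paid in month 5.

$7,795.70

# | Opening | Interest | Payment | Fee | End bal
1 | $36,773.74 | $882.57 | $7,795.70 | $40.00 | $29,860.61
2 | $29,860.61 | $882.57 | $7,795.70 | — | $22,947.48
3 | $22,947.48 | $882.57 | $7,795.70 | — | $16,034.35
4 | $16,034.35 | $882.57 | $7,795.70 | — | $9,121.22
5 | $9,121.22 | $882.57 | $7,795.70 | — | $2,208.09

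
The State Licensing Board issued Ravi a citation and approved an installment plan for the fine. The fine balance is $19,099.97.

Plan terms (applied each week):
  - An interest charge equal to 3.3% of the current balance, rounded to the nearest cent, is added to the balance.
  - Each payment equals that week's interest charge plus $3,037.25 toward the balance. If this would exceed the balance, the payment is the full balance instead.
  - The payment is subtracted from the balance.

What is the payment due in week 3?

$3,467.09

Week 1: $19,099.97 +$630.30 interest = $19,730.27; pay $3,667.55 → $16,062.72
Week 2: $16,062.72 +$530.07 interest = $16,592.79; pay $3,567.32 → $13,025.47
Week 3: $13,025.47 +$429.84 interest = $13,455.31; pay $3,467.09 → $9,988.22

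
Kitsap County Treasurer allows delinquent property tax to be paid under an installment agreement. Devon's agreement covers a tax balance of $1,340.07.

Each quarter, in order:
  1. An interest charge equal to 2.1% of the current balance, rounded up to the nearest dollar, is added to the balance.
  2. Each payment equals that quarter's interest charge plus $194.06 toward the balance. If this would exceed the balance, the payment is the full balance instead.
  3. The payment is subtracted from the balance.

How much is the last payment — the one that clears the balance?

$179.71

Quarter 1: opening $1,340.07; interest $29.00 → $1,369.07; payment $223.06; balance $1,146.01
Quarter 2: opening $1,146.01; interest $25.00 → $1,171.01; payment $219.06; balance $951.95
Quarter 3: opening $951.95; interest $20.00 → $971.95; payment $214.06; balance $757.89
Quarter 4: opening $757.89; interest $16.00 → $773.89; payment $210.06; balance $563.83
Quarter 5: opening $563.83; interest $12.00 → $575.83; payment $206.06; balance $369.77
Quarter 6: opening $369.77; interest $8.00 → $377.77; payment $202.06; balance $175.71
Quarter 7: opening $175.71; interest $4.00 → $179.71; payment $179.71; balance $0.00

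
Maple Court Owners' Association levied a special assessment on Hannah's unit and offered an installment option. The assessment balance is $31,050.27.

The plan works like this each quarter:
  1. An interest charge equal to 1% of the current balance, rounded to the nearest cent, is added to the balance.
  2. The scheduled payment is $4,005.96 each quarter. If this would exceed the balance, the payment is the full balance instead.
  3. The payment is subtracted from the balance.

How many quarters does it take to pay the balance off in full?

Quarter 1: $31,050.27 +$310.50 interest = $31,360.77; pay $4,005.96 → $27,354.81
Quarter 2: $27,354.81 +$273.55 interest = $27,628.36; pay $4,005.96 → $23,622.40
Quarter 3: $23,622.40 +$236.22 interest = $23,858.62; pay $4,005.96 → $19,852.66
Quarter 4: $19,852.66 +$198.53 interest = $20,051.19; pay $4,005.96 → $16,045.23
Quarter 5: $16,045.23 +$160.45 interest = $16,205.68; pay $4,005.96 → $12,199.72
Quarter 6: $12,199.72 +$122.00 interest = $12,321.72; pay $4,005.96 → $8,315.76
Quarter 7: $8,315.76 +$83.16 interest = $8,398.92; pay $4,005.96 → $4,392.96
Quarter 8: $4,392.96 +$43.93 interest = $4,436.89; pay $4,005.96 → $430.93
Quarter 9: $430.93 +$4.31 interest = $435.24; pay $435.24 → $0.00
Balance reaches $0.00 in quarter 9.

9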